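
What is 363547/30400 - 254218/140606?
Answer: 21694331141/2137211200 ≈ 10.151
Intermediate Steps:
363547/30400 - 254218/140606 = 363547*(1/30400) - 254218*1/140606 = 363547/30400 - 127109/70303 = 21694331141/2137211200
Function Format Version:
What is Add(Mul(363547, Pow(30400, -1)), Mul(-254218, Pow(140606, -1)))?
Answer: Rational(21694331141, 2137211200) ≈ 10.151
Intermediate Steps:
Add(Mul(363547, Pow(30400, -1)), Mul(-254218, Pow(140606, -1))) = Add(Mul(363547, Rational(1, 30400)), Mul(-254218, Rational(1, 140606))) = Add(Rational(363547, 30400), Rational(-127109, 70303)) = Rational(21694331141, 2137211200)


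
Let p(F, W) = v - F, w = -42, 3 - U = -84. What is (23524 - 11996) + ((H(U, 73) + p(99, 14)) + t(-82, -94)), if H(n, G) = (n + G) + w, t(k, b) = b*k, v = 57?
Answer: 19312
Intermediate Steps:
U = 87 (U = 3 - 1*(-84) = 3 + 84 = 87)
p(F, W) = 57 - F
H(n, G) = -42 + G + n (H(n, G) = (n + G) - 42 = (G + n) - 42 = -42 + G + n)
(23524 - 11996) + ((H(U, 73) + p(99, 14)) + t(-82, -94)) = (23524 - 11996) + (((-42 + 73 + 87) + (57 - 1*99)) - 94*(-82)) = 11528 + ((118 + (57 - 99)) + 7708) = 11528 + ((118 - 42) + 7708) = 11528 + (76 + 7708) = 11528 + 7784 = 19312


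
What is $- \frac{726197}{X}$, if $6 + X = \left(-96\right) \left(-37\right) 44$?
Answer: $- \frac{726197}{156282} \approx -4.6467$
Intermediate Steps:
$X = 156282$ ($X = -6 + \left(-96\right) \left(-37\right) 44 = -6 + 3552 \cdot 44 = -6 + 156288 = 156282$)
$- \frac{726197}{X} = - \frac{726197}{156282}$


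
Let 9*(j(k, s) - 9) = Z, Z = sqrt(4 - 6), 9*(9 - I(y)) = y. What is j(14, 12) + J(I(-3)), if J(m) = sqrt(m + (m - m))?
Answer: 9 + 2*sqrt(21)/3 + I*sqrt(2)/9 ≈ 12.055 + 0.15713*I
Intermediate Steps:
I(y) = 9 - y/9
Z = I*sqrt(2) (Z = sqrt(-2) = I*sqrt(2) ≈ 1.4142*I)
j(k, s) = 9 + I*sqrt(2)/9 (j(k, s) = 9 + (I*sqrt(2))/9 = 9 + I*sqrt(2)/9)
J(m) = sqrt(m) (J(m) = sqrt(m + 0) = sqrt(m))
j(14, 12) + J(I(-3)) = (9 + I*sqrt(2)/9) + sqrt(9 - 1/9*(-3)) = (9 + I*sqrt(2)/9) + sqrt(9 + 1/3) = (9 + I*sqrt(2)/9) + sqrt(28/3) = (9 + I*sqrt(2)/9) + 2*sqrt(21)/3 = 9 + 2*sqrt(21)/3 + I*sqrt(2)/9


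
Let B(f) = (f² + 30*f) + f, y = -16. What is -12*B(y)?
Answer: 2880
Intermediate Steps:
B(f) = f² + 31*f
-12*B(y) = -(-192)*(31 - 16) = -(-192)*15 = -12*(-240) = 2880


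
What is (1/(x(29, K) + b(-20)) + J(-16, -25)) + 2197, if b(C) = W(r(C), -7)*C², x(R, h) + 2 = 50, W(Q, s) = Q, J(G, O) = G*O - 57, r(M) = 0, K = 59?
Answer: 121921/48 ≈ 2540.0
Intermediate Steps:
J(G, O) = -57 + G*O
x(R, h) = 48 (x(R, h) = -2 + 50 = 48)
b(C) = 0 (b(C) = 0*C² = 0)
(1/(x(29, K) + b(-20)) + J(-16, -25)) + 2197 = (1/(48 + 0) + (-57 - 16*(-25))) + 2197 = (1/48 + (-57 + 400)) + 2197 = (1/48 + 343) + 2197 = 16465/48 + 2197 = 121921/48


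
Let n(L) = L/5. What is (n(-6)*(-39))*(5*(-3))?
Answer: -702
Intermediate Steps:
n(L) = L/5 (n(L) = L*(1/5) = L/5)
(n(-6)*(-39))*(5*(-3)) = (((1/5)*(-6))*(-39))*(5*(-3)) = -6/5*(-39)*(-15) = (234/5)*(-15) = -702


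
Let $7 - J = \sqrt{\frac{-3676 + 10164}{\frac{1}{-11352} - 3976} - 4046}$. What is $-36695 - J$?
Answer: $-36702 + \frac{i \sqrt{8245908926754755342}}{45135553} \approx -36702.0 + 63.621 i$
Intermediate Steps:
$J = 7 - \frac{i \sqrt{8245908926754755342}}{45135553}$ ($J = 7 - \sqrt{\frac{-3676 + 10164}{\frac{1}{-11352} - 3976} - 4046} = 7 - \sqrt{\frac{6488}{- \frac{1}{11352} - 3976} - 4046} = 7 - \sqrt{\frac{6488}{- \frac{45135553}{11352}} - 4046} = 7 - \sqrt{6488 \left(- \frac{11352}{45135553}\right) - 4046} = 7 - \sqrt{- \frac{73651776}{45135553} - 4046} = 7 - \sqrt{- \frac{182692099214}{45135553}} = 7 - \frac{i \sqrt{8245908926754755342}}{45135553} \approx 7.0 - 63.621 i$)
$-36695 - J = -36695 - \left(7 - \frac{i \sqrt{8245908926754755342}}{45135553}\right) = -36702 + \frac{i \sqrt{8245908926754755342}}{45135553}$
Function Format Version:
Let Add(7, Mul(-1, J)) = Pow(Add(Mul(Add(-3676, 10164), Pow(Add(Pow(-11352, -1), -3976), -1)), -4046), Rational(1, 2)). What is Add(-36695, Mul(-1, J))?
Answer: Add(-36702, Mul(Rational(1, 45135553), I, Pow(8245908926754755342, Rational(1, 2)))) ≈ Add(-36702., Mul(63.621, I))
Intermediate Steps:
J = Add(7, Mul(Rational(-1, 45135553), I, Pow(8245908926754755342, Rational(1, 2)))) (J = Add(7, Mul(-1, Pow(Add(Mul(Add(-3676, 10164), Pow(Add(Pow(-11352, -1), -3976), -1)), -4046), Rational(1, 2)))) = Add(7, Mul(-1, Pow(Add(Mul(6488, Pow(Add(Rational(-1, 11352), -3976), -1)), -4046), Rational(1, 2)))) = Add(7, Mul(-1, Pow(Add(Mul(6488, Pow(Rational(-45135553, 11352), -1)), -4046), Rational(1, 2)))) = Add(7, Mul(-1, Pow(Add(Mul(6488, Rational(-11352, 45135553)), -4046), Rational(1, 2)))) = Add(7, Mul(-1, Pow(Add(Rational(-73651776, 45135553), -4046), Rational(1, 2)))) = Add(7, Mul(-1, Pow(Rational(-182692099214, 45135553), Rational(1, 2)))) = Add(7, Mul(-1, Mul(Rational(1, 45135553), I, Pow(8245908926754755342, Rational(1, 2))))) = Add(7, Mul(Rational(-1, 45135553), I, Pow(8245908926754755342, Rational(1, 2)))) ≈ Add(7.0000, Mul(-63.621, I)))
Add(-36695, Mul(-1, J)) = Add(-36695, Mul(-1, Add(7, Mul(Rational(-1, 45135553), I, Pow(8245908926754755342, Rational(1, 2)))))) = Add(-36695, Add(-7, Mul(Rational(1, 45135553), I, Pow(8245908926754755342, Rational(1, 2))))) = Add(-36702, Mul(Rational(1, 45135553), I, Pow(8245908926754755342, Rational(1, 2))))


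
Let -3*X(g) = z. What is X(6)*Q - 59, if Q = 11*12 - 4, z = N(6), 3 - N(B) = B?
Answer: 69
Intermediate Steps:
N(B) = 3 - B
z = -3 (z = 3 - 1*6 = 3 - 6 = -3)
X(g) = 1 (X(g) = -1/3*(-3) = 1)
Q = 128 (Q = 132 - 4 = 128)
X(6)*Q - 59 = 1*128 - 59 = 128 - 59 = 69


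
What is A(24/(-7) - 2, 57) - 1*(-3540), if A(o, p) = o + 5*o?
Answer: 24552/7 ≈ 3507.4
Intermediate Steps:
A(o, p) = 6*o
A(24/(-7) - 2, 57) - 1*(-3540) = 6*(24/(-7) - 2) - 1*(-3540) = 6*(24*(-⅐) - 2) + 3540 = 6*(-24/7 - 2) + 3540 = 6*(-38/7) + 3540 = -228/7 + 3540 = 24552/7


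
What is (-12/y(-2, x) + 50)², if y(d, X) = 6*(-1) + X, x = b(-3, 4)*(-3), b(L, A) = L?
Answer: 2116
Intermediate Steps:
x = 9 (x = -3*(-3) = 9)
y(d, X) = -6 + X
(-12/y(-2, x) + 50)² = (-12/(-6 + 9) + 50)² = (-12/3 + 50)² = (-12*⅓ + 50)² = (-4 + 50)² = 46² = 2116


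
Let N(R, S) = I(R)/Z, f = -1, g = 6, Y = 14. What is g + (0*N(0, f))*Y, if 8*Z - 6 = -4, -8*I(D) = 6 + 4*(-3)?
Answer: 6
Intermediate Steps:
I(D) = ¾ (I(D) = -(6 + 4*(-3))/8 = -(6 - 12)/8 = -⅛*(-6) = ¾)
Z = ¼ (Z = ¾ + (⅛)*(-4) = ¾ - ½ = ¼ ≈ 0.25000)
N(R, S) = 3 (N(R, S) = 3/(4*(¼)) = (¾)*4 = 3)
g + (0*N(0, f))*Y = 6 + (0*3)*14 = 6 + 0*14 = 6 + 0 = 6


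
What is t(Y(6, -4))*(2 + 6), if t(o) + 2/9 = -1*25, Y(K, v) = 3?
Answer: -1816/9 ≈ -201.78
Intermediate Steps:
t(o) = -227/9 (t(o) = -2/9 - 1*25 = -2/9 - 25 = -227/9)
t(Y(6, -4))*(2 + 6) = -227*(2 + 6)/9 = -227/9*8 = -1816/9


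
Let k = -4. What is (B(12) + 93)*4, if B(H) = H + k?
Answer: 404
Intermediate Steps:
B(H) = -4 + H (B(H) = H - 4 = -4 + H)
(B(12) + 93)*4 = ((-4 + 12) + 93)*4 = (8 + 93)*4 = 101*4 = 404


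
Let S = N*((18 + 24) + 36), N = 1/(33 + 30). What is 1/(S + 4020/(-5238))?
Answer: 6111/2876 ≈ 2.1248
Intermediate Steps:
N = 1/63 ≈ 0.015873
S = 26/21 (S = ((18 + 24) + 36)/63 = (42 + 36)/63 = (1/63)*78 = 26/21 ≈ 1.2381)
1/(S + 4020/(-5238)) = 1/(26/21 + 4020/(-5238)) = 1/(26/21 + 4020*(-1/5238)) = 1/(26/21 - 670/873) = 1/(2876/6111) = 6111/2876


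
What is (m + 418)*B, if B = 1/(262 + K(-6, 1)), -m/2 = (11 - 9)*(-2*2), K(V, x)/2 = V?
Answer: 217/125 ≈ 1.7360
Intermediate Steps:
K(V, x) = 2*V
m = 16 (m = -2*(11 - 9)*(-2*2) = -4*(-4) = -2*(-8) = 16)
B = 1/250 (B = 1/(262 + 2*(-6)) = 1/(262 - 12) = 1/250 ≈ 0.0040000)
(m + 418)*B = (16 + 418)*(1/250) = 434*(1/250) = 217/125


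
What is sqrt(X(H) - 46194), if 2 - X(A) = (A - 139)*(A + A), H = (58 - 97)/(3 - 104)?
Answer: 4*I*sqrt(29382037)/101 ≈ 214.67*I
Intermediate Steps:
H = 39/101 (H = -39/(-101) = -39*(-1/101) = 39/101 ≈ 0.38614)
X(A) = 2 - 2*A*(-139 + A) (X(A) = 2 - (A - 139)*(A + A) = 2 - (-139 + A)*2*A = 2 - 2*A*(-139 + A))
sqrt(X(H) - 46194) = sqrt((2 - 2*(39/101)**2 + 278*(39/101)) - 46194) = sqrt((2 - 2*1521/10201 + 10842/101) - 46194) = sqrt((2 - 3042/10201 + 10842/101) - 46194) = sqrt(1112402/10201 - 46194) = sqrt(-470112592/10201) = 4*I*sqrt(29382037)/101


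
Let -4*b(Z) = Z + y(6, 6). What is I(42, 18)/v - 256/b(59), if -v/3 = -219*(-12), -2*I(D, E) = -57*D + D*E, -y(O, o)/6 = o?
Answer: 894931/20148 ≈ 44.418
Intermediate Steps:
y(O, o) = -6*o
b(Z) = 9 - Z/4 (b(Z) = -(Z - 6*6)/4 = -(Z - 36)/4 = -(-36 + Z)/4 = 9 - Z/4)
I(D, E) = 57*D/2 - D*E/2 (I(D, E) = -(-57*D + D*E)/2 = 57*D/2 - D*E/2)
v = -7884 (v = -(-657)*(-12) = -3*2628 = -7884)
I(42, 18)/v - 256/b(59) = ((1/2)*42*(57 - 1*18))/(-7884) - 256/(9 - 1/4*59) = ((1/2)*42*(57 - 18))*(-1/7884) - 256/(9 - 59/4) = ((1/2)*42*39)*(-1/7884) - 256/(-23/4) = 819*(-1/7884) - 256*(-4/23) = -91/876 + 1024/23 = 894931/20148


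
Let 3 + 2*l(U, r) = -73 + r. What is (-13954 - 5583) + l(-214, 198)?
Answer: -19476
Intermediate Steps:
l(U, r) = -38 + r/2 (l(U, r) = -3/2 + (-73 + r)/2 = -3/2 + (-73/2 + r/2) = -38 + r/2)
(-13954 - 5583) + l(-214, 198) = (-13954 - 5583) + (-38 + (½)*198) = -19537 + (-38 + 99) = -19537 + 61 = -19476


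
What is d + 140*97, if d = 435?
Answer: 14015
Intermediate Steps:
d + 140*97 = 435 + 140*97 = 435 + 13580 = 14015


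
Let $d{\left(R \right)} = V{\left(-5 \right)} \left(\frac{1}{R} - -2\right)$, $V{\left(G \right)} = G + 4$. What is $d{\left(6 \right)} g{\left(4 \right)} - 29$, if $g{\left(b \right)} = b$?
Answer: $- \frac{113}{3} \approx -37.667$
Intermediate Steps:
$V{\left(G \right)} = 4 + G$
$d{\left(R \right)} = -2 - \frac{1}{R}$ ($d{\left(R \right)} = \left(4 - 5\right) \left(\frac{1}{R} - -2\right) = - (\frac{1}{R} + 2) = - (2 + \frac{1}{R}) = -2 - \frac{1}{R}$)
$d{\left(6 \right)} g{\left(4 \right)} - 29 = \left(-2 - \frac{1}{6}\right) 4 - 29 = \left(- \frac{13}{6}\right) 4 - 29 = - \frac{26}{3} - 29 = - \frac{113}{3}$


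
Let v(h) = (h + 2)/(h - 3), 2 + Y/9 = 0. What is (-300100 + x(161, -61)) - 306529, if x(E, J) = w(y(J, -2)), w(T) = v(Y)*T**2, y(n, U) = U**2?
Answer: -12738953/21 ≈ -6.0662e+5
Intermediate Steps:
Y = -18 (Y = -18 + 9*0 = -18 + 0 = -18)
v(h) = (2 + h)/(-3 + h)
w(T) = 16*T**2/21 (w(T) = ((2 - 18)/(-3 - 18))*T**2 = (-16/(-21))*T**2 = (-1/21*(-16))*T**2 = 16*T**2/21)
x(E, J) = 256/21 (x(E, J) = 16*((-2)**2)**2/21 = (16/21)*4**2 = (16/21)*16 = 256/21)
(-300100 + x(161, -61)) - 306529 = (-300100 + 256/21) - 306529 = -6301844/21 - 306529 = -12738953/21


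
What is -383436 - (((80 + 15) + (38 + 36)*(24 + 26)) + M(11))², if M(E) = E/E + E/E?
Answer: -14800645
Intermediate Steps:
M(E) = 2 (M(E) = 1 + 1 = 2)
-383436 - (((80 + 15) + (38 + 36)*(24 + 26)) + M(11))² = -383436 - (((80 + 15) + (38 + 36)*(24 + 26)) + 2)² = -383436 - ((95 + 74*50) + 2)² = -383436 - ((95 + 3700) + 2)² = -383436 - (3795 + 2)² = -383436 - 1*3797² = -383436 - 1*14417209 = -383436 - 14417209 = -14800645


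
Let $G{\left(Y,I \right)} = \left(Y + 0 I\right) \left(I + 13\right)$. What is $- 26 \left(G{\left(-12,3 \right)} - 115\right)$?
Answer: $7982$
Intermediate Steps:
$G{\left(Y,I \right)} = Y \left(13 + I\right)$ ($G{\left(Y,I \right)} = \left(Y + 0\right) \left(13 + I\right) = Y \left(13 + I\right)$)
$- 26 \left(G{\left(-12,3 \right)} - 115\right) = - 26 \left(- 12 \left(13 + 3\right) - 115\right) = - 26 \left(\left(-12\right) 16 - 115\right) = - 26 \left(-192 - 115\right) = \left(-26\right) \left(-307\right) = 7982$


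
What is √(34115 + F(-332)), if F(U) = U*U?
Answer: √144339 ≈ 379.92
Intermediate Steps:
F(U) = U²
√(34115 + F(-332)) = √(34115 + (-332)²) = √(34115 + 110224) = √144339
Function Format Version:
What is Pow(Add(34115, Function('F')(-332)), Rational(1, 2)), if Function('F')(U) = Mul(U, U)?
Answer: Pow(144339, Rational(1, 2)) ≈ 379.92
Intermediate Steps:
Function('F')(U) = Pow(U, 2)
Pow(Add(34115, Function('F')(-332)), Rational(1, 2)) = Pow(Add(34115, Pow(-332, 2)), Rational(1, 2)) = Pow(Add(34115, 110224), Rational(1, 2)) = Pow(144339, Rational(1, 2))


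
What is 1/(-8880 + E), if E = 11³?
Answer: -1/7549 ≈ -0.00013247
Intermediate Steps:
E = 1331
1/(-8880 + E) = 1/(-8880 + 1331) = 1/(-7549) = -1/7549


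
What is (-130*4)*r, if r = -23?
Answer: 11960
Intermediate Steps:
(-130*4)*r = -130*4*(-23) = -520*(-23) = 11960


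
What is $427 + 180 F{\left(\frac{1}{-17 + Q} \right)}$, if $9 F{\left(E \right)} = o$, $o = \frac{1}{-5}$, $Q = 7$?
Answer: $423$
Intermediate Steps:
$o = - \frac{1}{5} \approx -0.2$
$F{\left(E \right)} = - \frac{1}{45}$ ($F{\left(E \right)} = \frac{1}{9} \left(- \frac{1}{5}\right) = - \frac{1}{45}$)
$427 + 180 F{\left(\frac{1}{-17 + Q} \right)} = 427 + 180 \left(- \frac{1}{45}\right) = 427 - 4 = 423$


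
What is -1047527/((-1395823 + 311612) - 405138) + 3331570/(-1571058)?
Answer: -1658072387182/1169926830621 ≈ -1.4172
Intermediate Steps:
-1047527/((-1395823 + 311612) - 405138) + 3331570/(-1571058) = -1047527/(-1084211 - 405138) + 3331570*(-1/1571058) = -1047527/(-1489349) - 1665785/785529 = -1047527*(-1/1489349) - 1665785/785529 = 1047527/1489349 - 1665785/785529 = -1658072387182/1169926830621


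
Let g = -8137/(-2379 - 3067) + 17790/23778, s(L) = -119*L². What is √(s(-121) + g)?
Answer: I*√811559866007668455258/21582498 ≈ 1320.0*I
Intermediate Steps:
g = 48394321/21582498 (g = -8137/(-5446) + 17790*(1/23778) = -8137*(-1/5446) + 2965/3963 = 8137/5446 + 2965/3963 = 48394321/21582498 ≈ 2.2423)
√(s(-121) + g) = √(-119*(-121)² + 48394321/21582498) = √(-119*14641 + 48394321/21582498) = √(-1742279 + 48394321/21582498) = √(-37602684638621/21582498) = I*√811559866007668455258/21582498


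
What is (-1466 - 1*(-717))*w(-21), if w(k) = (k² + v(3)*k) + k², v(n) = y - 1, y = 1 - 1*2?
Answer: -692076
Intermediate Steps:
y = -1 (y = 1 - 2 = -1)
v(n) = -2 (v(n) = -1 - 1 = -2)
w(k) = -2*k + 2*k² (w(k) = (k² - 2*k) + k² = -2*k + 2*k²)
(-1466 - 1*(-717))*w(-21) = (-1466 - 1*(-717))*(2*(-21)*(-1 - 21)) = (-1466 + 717)*(2*(-21)*(-22)) = -749*924 = -692076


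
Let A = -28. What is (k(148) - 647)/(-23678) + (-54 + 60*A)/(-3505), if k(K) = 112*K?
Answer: -14773493/82991390 ≈ -0.17801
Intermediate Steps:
(k(148) - 647)/(-23678) + (-54 + 60*A)/(-3505) = (112*148 - 647)/(-23678) + (-54 + 60*(-28))/(-3505) = (16576 - 647)*(-1/23678) + (-54 - 1680)*(-1/3505) = 15929*(-1/23678) - 1734*(-1/3505) = -15929/23678 + 1734/3505 = -14773493/82991390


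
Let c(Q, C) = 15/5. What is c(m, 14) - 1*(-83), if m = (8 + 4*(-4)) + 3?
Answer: 86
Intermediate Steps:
m = -5 (m = (8 - 16) + 3 = -8 + 3 = -5)
c(Q, C) = 3 (c(Q, C) = 15*(⅕) = 3)
c(m, 14) - 1*(-83) = 3 - 1*(-83) = 3 + 83 = 86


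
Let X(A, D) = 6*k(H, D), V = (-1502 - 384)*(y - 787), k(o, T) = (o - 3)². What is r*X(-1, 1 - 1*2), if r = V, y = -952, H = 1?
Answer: 78714096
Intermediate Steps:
k(o, T) = (-3 + o)²
V = 3279754 (V = (-1502 - 384)*(-952 - 787) = -1886*(-1739) = 3279754)
r = 3279754
X(A, D) = 24 (X(A, D) = 6*(-3 + 1)² = 6*(-2)² = 6*4 = 24)
r*X(-1, 1 - 1*2) = 3279754*24 = 78714096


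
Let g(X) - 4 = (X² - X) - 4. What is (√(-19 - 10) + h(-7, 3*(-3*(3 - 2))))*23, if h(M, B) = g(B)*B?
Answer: -18630 + 23*I*√29 ≈ -18630.0 + 123.86*I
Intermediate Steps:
g(X) = X² - X (g(X) = 4 + ((X² - X) - 4) = 4 + (-4 + X² - X) = X² - X)
h(M, B) = B²*(-1 + B) (h(M, B) = (B*(-1 + B))*B = B²*(-1 + B))
(√(-19 - 10) + h(-7, 3*(-3*(3 - 2))))*23 = (√(-19 - 10) + (3*(-3*(3 - 2)))²*(-1 + 3*(-3*(3 - 2))))*23 = (√(-29) + (3*(-3*1))²*(-1 + 3*(-3*1)))*23 = (I*√29 + (3*(-3))²*(-1 + 3*(-3)))*23 = (I*√29 + (-9)²*(-1 - 9))*23 = (I*√29 + 81*(-10))*23 = (I*√29 - 810)*23 = (-810 + I*√29)*23 = -18630 + 23*I*√29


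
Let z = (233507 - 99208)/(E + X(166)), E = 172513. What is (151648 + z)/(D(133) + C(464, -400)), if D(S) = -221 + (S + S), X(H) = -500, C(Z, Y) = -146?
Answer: -26085561723/17373313 ≈ -1501.5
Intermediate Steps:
z = 134299/172013 (z = (233507 - 99208)/(172513 - 500) = 134299/172013 ≈ 0.78075)
D(S) = -221 + 2*S
(151648 + z)/(D(133) + C(464, -400)) = (151648 + 134299/172013)/((-221 + 2*133) - 146) = 26085561723/(172013*((-221 + 266) - 146)) = 26085561723/(172013*(45 - 146)) = (26085561723/172013)/(-101) = (26085561723/172013)*(-1/101) = -26085561723/17373313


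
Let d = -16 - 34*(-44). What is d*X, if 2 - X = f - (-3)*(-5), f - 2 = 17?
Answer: -2960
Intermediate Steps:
f = 19 (f = 2 + 17 = 19)
X = -2 (X = 2 - (19 - (-3)*(-5)) = 2 - (19 - 1*15) = 2 - (19 - 15) = 2 - 1*4 = 2 - 4 = -2)
d = 1480 (d = -16 + 1496 = 1480)
d*X = 1480*(-2) = -2960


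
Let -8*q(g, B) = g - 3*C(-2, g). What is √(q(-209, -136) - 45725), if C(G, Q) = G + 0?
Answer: I*√731194/4 ≈ 213.77*I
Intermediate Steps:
C(G, Q) = G
q(g, B) = -¾ - g/8 (q(g, B) = -(g - 3*(-2))/8 = -(g + 6)/8 = -(6 + g)/8 = -¾ - g/8)
√(q(-209, -136) - 45725) = √((-¾ - ⅛*(-209)) - 45725) = √((-¾ + 209/8) - 45725) = √(203/8 - 45725) = √(-365597/8) = I*√731194/4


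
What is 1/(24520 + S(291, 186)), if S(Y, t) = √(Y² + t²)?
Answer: 24520/601111123 - 3*√13253/601111123 ≈ 4.0217e-5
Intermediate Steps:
1/(24520 + S(291, 186)) = 1/(24520 + √(291² + 186²)) = 1/(24520 + √(84681 + 34596)) = 1/(24520 + √119277) = 1/(24520 + 3*√13253)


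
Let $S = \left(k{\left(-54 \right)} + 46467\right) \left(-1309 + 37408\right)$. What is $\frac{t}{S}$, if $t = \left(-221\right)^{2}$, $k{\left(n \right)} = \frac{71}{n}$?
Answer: $\frac{97682}{3354729539} \approx 2.9118 \cdot 10^{-5}$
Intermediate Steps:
$t = 48841$
$S = \frac{3354729539}{2}$ ($S = \left(\frac{71}{-54} + 46467\right) \left(-1309 + 37408\right) = \left(71 \left(- \frac{1}{54}\right) + 46467\right) 36099 = \left(- \frac{71}{54} + 46467\right) 36099 = \frac{2509147}{54} \cdot 36099 = \frac{3354729539}{2} \approx 1.6774 \cdot 10^{9}$)
$\frac{t}{S} = \frac{48841}{\frac{3354729539}{2}} = 48841 \cdot \frac{2}{3354729539} = \frac{97682}{3354729539}$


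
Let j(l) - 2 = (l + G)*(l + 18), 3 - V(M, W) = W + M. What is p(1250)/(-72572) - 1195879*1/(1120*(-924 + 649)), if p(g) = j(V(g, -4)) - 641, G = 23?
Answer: -93330464303/5588044000 ≈ -16.702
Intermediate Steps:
V(M, W) = 3 - M - W (V(M, W) = 3 - (W + M) = 3 - (M + W) = 3 + (-M - W) = 3 - M - W)
j(l) = 2 + (18 + l)*(23 + l) (j(l) = 2 + (l + 23)*(l + 18) = 2 + (23 + l)*(18 + l) = 2 + (18 + l)*(23 + l))
p(g) = 62 + (7 - g)² - 41*g (p(g) = (416 + (3 - g - 1*(-4))² + 41*(3 - g - 1*(-4))) - 641 = (416 + (3 - g + 4)² + 41*(3 - g + 4)) - 641 = (416 + (7 - g)² + 41*(7 - g)) - 641 = (416 + (7 - g)² + (287 - 41*g)) - 641 = (703 + (7 - g)² - 41*g) - 641 = 62 + (7 - g)² - 41*g)
p(1250)/(-72572) - 1195879*1/(1120*(-924 + 649)) = (111 + 1250² - 55*1250)/(-72572) - 1195879*1/(1120*(-924 + 649)) = (111 + 1562500 - 68750)*(-1/72572) - 1195879/((-275*1120)) = 1493861*(-1/72572) - 1195879/(-308000) = -1493861/72572 - 1195879*(-1/308000) = -1493861/72572 + 1195879/308000 = -93330464303/5588044000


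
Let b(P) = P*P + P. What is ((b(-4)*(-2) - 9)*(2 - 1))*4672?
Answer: -154176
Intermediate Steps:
b(P) = P + P**2 (b(P) = P**2 + P = P + P**2)
((b(-4)*(-2) - 9)*(2 - 1))*4672 = ((-4*(1 - 4)*(-2) - 9)*(2 - 1))*4672 = ((-4*(-3)*(-2) - 9)*1)*4672 = ((12*(-2) - 9)*1)*4672 = ((-24 - 9)*1)*4672 = -33*1*4672 = -33*4672 = -154176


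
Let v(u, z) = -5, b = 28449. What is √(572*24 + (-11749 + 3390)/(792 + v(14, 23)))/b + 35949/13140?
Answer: 11983/4380 + √8496119099/22389363 ≈ 2.7400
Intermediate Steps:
√(572*24 + (-11749 + 3390)/(792 + v(14, 23)))/b + 35949/13140 = √(572*24 + (-11749 + 3390)/(792 - 5))/28449 + 35949/13140 = √(13728 - 8359/787)*(1/28449) + 35949*(1/13140) = √(13728 - 8359*1/787)*(1/28449) + 11983/4380 = √(13728 - 8359/787)*(1/28449) + 11983/4380 = √(10795577/787)*(1/28449) + 11983/4380 = (√8496119099/787)*(1/28449) + 11983/4380 = √8496119099/22389363 + 11983/4380 = 11983/4380 + √8496119099/22389363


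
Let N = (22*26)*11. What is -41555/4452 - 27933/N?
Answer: -24113861/1750749 ≈ -13.773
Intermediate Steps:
N = 6292 (N = 572*11 = 6292)
-41555/4452 - 27933/N = -41555/4452 - 27933/6292 = -24113861/1750749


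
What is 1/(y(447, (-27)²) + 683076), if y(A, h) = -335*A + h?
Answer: 1/534060 ≈ 1.8724e-6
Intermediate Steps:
y(A, h) = h - 335*A
1/(y(447, (-27)²) + 683076) = 1/(((-27)² - 335*447) + 683076) = 1/((729 - 149745) + 683076) = 1/(-149016 + 683076) = 1/534060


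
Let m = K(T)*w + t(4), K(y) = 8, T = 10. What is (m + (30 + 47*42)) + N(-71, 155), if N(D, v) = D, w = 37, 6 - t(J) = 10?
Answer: 2225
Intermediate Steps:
t(J) = -4 (t(J) = 6 - 1*10 = 6 - 10 = -4)
m = 292 (m = 8*37 - 4 = 296 - 4 = 292)
(m + (30 + 47*42)) + N(-71, 155) = (292 + (30 + 47*42)) - 71 = (292 + (30 + 1974)) - 71 = (292 + 2004) - 71 = 2296 - 71 = 2225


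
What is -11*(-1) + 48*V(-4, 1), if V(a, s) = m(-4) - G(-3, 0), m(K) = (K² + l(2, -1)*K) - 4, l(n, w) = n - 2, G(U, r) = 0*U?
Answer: 587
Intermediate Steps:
G(U, r) = 0
l(n, w) = -2 + n
m(K) = -4 + K² (m(K) = (K² + (-2 + 2)*K) - 4 = (K² + 0*K) - 4 = (K² + 0) - 4 = K² - 4 = -4 + K²)
V(a, s) = 12 (V(a, s) = (-4 + (-4)²) - 1*0 = (-4 + 16) + 0 = 12 + 0 = 12)
-11*(-1) + 48*V(-4, 1) = -11*(-1) + 48*12 = 11 + 576 = 587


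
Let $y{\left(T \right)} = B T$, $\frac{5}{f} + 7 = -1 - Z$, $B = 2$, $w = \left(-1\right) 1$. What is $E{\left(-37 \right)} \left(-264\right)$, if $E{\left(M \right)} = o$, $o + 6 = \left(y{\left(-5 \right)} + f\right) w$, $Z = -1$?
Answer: $- \frac{8712}{7} \approx -1244.6$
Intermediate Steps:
$w = -1$
$f = - \frac{5}{7}$ ($f = \frac{5}{-7 - 0} = \frac{5}{-7 + \left(-1 + 1\right)} = \frac{5}{-7 + 0} = \frac{5}{-7} = 5 \left(- \frac{1}{7}\right) = - \frac{5}{7} \approx -0.71429$)
$y{\left(T \right)} = 2 T$
$o = \frac{33}{7}$ ($o = -6 + \left(2 \left(-5\right) - \frac{5}{7}\right) \left(-1\right) = -6 + \left(-10 - \frac{5}{7}\right) \left(-1\right) = -6 - - \frac{75}{7} = -6 + \frac{75}{7} = \frac{33}{7} \approx 4.7143$)
$E{\left(M \right)} = \frac{33}{7}$
$E{\left(-37 \right)} \left(-264\right) = \frac{33}{7} \left(-264\right) = - \frac{8712}{7}$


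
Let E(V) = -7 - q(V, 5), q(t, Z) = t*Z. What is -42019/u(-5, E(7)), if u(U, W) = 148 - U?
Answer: -42019/153 ≈ -274.63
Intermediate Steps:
q(t, Z) = Z*t
E(V) = -7 - 5*V
-42019/u(-5, E(7)) = -42019/(148 - 1*(-5)) = -42019/(148 + 5) = -42019/153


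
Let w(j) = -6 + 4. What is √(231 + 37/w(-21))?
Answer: 5*√34/2 ≈ 14.577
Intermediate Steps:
w(j) = -2
√(231 + 37/w(-21)) = √(231 + 37/(-2)) = √(231 + 37*(-½)) = √(231 - 37/2) = √(425/2) = 5*√34/2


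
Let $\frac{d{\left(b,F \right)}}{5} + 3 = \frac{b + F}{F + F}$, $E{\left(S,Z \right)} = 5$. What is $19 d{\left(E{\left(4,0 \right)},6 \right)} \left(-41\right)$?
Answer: $\frac{97375}{12} \approx 8114.6$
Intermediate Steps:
$d{\left(b,F \right)} = -15 + \frac{5 \left(F + b\right)}{2 F}$ ($d{\left(b,F \right)} = -15 + 5 \frac{b + F}{F + F} = -15 + 5 \frac{F + b}{2 F} = -15 + \frac{5 \left(F + b\right)}{2 F}$)
$19 d{\left(E{\left(4,0 \right)},6 \right)} \left(-41\right) = 19 \frac{5 \left(5 - 30\right)}{2 \cdot 6} \left(-41\right) = 19 \cdot \frac{5}{2} \cdot \frac{1}{6} \left(5 - 30\right) \left(-41\right) = 19 \cdot \frac{5}{2} \cdot \frac{1}{6} \left(-25\right) \left(-41\right) = 19 \left(- \frac{125}{12}\right) \left(-41\right) = \left(- \frac{2375}{12}\right) \left(-41\right) = \frac{97375}{12}$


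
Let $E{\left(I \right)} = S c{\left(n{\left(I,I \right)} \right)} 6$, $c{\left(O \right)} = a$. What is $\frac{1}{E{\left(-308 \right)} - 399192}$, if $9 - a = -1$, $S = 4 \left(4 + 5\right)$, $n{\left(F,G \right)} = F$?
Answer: $- \frac{1}{397032} \approx -2.5187 \cdot 10^{-6}$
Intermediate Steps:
$S = 36$ ($S = 4 \cdot 9 = 36$)
$a = 10$ ($a = 9 - -1 = 9 + 1 = 10$)
$c{\left(O \right)} = 10$
$E{\left(I \right)} = 2160$ ($E{\left(I \right)} = 36 \cdot 10 \cdot 6 = 360 \cdot 6 = 2160$)
$\frac{1}{E{\left(-308 \right)} - 399192} = \frac{1}{2160 - 399192} = \frac{1}{-397032} = - \frac{1}{397032}$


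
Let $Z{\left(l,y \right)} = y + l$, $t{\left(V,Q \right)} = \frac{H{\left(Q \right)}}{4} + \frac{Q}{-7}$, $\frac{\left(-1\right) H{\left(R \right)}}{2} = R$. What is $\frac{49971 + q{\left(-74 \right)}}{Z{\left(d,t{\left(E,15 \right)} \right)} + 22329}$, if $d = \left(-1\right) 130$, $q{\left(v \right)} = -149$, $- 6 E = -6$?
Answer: $\frac{697508}{310651} \approx 2.2453$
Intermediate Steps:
$E = 1$ ($E = \left(- \frac{1}{6}\right) \left(-6\right) = 1$)
$H{\left(R \right)} = - 2 R$
$d = -130$
$t{\left(V,Q \right)} = - \frac{9 Q}{14}$ ($t{\left(V,Q \right)} = \frac{\left(-2\right) Q}{4} + \frac{Q}{-7} = - 2 Q \frac{1}{4} + Q \left(- \frac{1}{7}\right) = - \frac{Q}{2} - \frac{Q}{7} = - \frac{9 Q}{14}$)
$Z{\left(l,y \right)} = l + y$
$\frac{49971 + q{\left(-74 \right)}}{Z{\left(d,t{\left(E,15 \right)} \right)} + 22329} = \frac{49971 - 149}{\left(-130 - \frac{135}{14}\right) + 22329} = \frac{49822}{\left(-130 - \frac{135}{14}\right) + 22329} = \frac{49822}{- \frac{1955}{14} + 22329} = \frac{49822}{\frac{310651}{14}} = 49822 \cdot \frac{14}{310651} = \frac{697508}{310651}$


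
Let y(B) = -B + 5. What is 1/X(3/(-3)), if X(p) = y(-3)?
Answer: ⅛ ≈ 0.12500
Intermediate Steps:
y(B) = 5 - B
X(p) = 8 (X(p) = 5 - 1*(-3) = 5 + 3 = 8)
1/X(3/(-3)) = 1/8 = ⅛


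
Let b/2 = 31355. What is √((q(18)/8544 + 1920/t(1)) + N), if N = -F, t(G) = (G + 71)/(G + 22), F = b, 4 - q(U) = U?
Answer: I*√70828950189/1068 ≈ 249.19*I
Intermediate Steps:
b = 62710 (b = 2*31355 = 62710)
q(U) = 4 - U
F = 62710
t(G) = (71 + G)/(22 + G)
N = -62710 (N = -1*62710 = -62710)
√((q(18)/8544 + 1920/t(1)) + N) = √(((4 - 1*18)/8544 + 1920/(((71 + 1)/(22 + 1)))) - 62710) = √(((4 - 18)*(1/8544) + 1920/((72/23))) - 62710) = √((-14*1/8544 + 1920/(((1/23)*72))) - 62710) = √((-7/4272 + 1920/(72/23)) - 62710) = √((-7/4272 + 1920*(23/72)) - 62710) = √((-7/4272 + 1840/3) - 62710) = √(2620153/4272 - 62710) = √(-265276967/4272) = I*√70828950189/1068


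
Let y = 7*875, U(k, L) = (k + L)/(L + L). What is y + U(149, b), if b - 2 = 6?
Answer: 98157/16 ≈ 6134.8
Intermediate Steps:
b = 8 (b = 2 + 6 = 8)
U(k, L) = (L + k)/(2*L) (U(k, L) = (L + k)/((2*L)) = (L + k)*(1/(2*L)) = (L + k)/(2*L))
y = 6125
y + U(149, b) = 6125 + (1/2)*(8 + 149)/8 = 6125 + (1/2)*(1/8)*157 = 6125 + 157/16 = 98157/16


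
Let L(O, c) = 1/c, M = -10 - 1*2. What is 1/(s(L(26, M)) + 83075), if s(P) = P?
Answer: 12/996899 ≈ 1.2037e-5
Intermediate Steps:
M = -12 (M = -10 - 2 = -12)
1/(s(L(26, M)) + 83075) = 1/(1/(-12) + 83075) = 1/(-1/12 + 83075) = 1/(996899/12) = 12/996899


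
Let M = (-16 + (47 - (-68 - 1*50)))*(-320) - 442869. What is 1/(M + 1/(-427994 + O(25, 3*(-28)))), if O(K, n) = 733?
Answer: -427261/209592456290 ≈ -2.0385e-6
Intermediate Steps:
M = -490549 (M = (-16 + (47 - (-68 - 50)))*(-320) - 442869 = (-16 + (47 - 1*(-118)))*(-320) - 442869 = (-16 + (47 + 118))*(-320) - 442869 = (-16 + 165)*(-320) - 442869 = 149*(-320) - 442869 = -47680 - 442869 = -490549)
1/(M + 1/(-427994 + O(25, 3*(-28)))) = 1/(-490549 + 1/(-427994 + 733)) = 1/(-490549 + 1/(-427261)) = 1/(-490549 - 1/427261) = 1/(-209592456290/427261) = -427261/209592456290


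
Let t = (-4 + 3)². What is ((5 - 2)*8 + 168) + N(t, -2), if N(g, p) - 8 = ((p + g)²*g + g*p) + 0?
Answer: 199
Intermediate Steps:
t = 1 (t = (-1)² = 1)
N(g, p) = 8 + g*p + g*(g + p)² (N(g, p) = 8 + (((p + g)²*g + g*p) + 0) = 8 + (((g + p)²*g + g*p) + 0) = 8 + ((g*(g + p)² + g*p) + 0) = 8 + ((g*p + g*(g + p)²) + 0) = 8 + (g*p + g*(g + p)²) = 8 + g*p + g*(g + p)²)
((5 - 2)*8 + 168) + N(t, -2) = ((5 - 2)*8 + 168) + (8 + 1*(-2) + 1*(1 - 2)²) = (3*8 + 168) + (8 - 2 + 1*(-1)²) = (24 + 168) + (8 - 2 + 1*1) = 192 + (8 - 2 + 1) = 192 + 7 = 199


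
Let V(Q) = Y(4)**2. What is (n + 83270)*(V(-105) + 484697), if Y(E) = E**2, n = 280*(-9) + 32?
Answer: 39175473246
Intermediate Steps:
n = -2488 (n = -2520 + 32 = -2488)
V(Q) = 256 (V(Q) = (4**2)**2 = 16**2 = 256)
(n + 83270)*(V(-105) + 484697) = (-2488 + 83270)*(256 + 484697) = 80782*484953 = 39175473246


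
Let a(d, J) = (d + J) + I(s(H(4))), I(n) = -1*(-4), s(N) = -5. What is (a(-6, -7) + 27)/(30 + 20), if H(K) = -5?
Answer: 9/25 ≈ 0.36000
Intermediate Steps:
I(n) = 4
a(d, J) = 4 + J + d (a(d, J) = (d + J) + 4 = (J + d) + 4 = 4 + J + d)
(a(-6, -7) + 27)/(30 + 20) = ((4 - 7 - 6) + 27)/(30 + 20) = (-9 + 27)/50 = 18*(1/50) = 9/25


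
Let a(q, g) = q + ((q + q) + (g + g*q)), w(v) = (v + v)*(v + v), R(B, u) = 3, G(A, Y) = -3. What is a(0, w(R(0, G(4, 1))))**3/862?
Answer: 23328/431 ≈ 54.125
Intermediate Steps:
w(v) = 4*v**2 (w(v) = (2*v)*(2*v) = 4*v**2)
a(q, g) = g + 3*q + g*q (a(q, g) = q + (2*q + (g + g*q)) = q + (g + 2*q + g*q) = g + 3*q + g*q)
a(0, w(R(0, G(4, 1))))**3/862 = (4*3**2 + 3*0 + (4*3**2)*0)**3/862 = (4*9 + 0 + (4*9)*0)**3*(1/862) = (36 + 0 + 36*0)**3*(1/862) = (36 + 0 + 0)**3*(1/862) = 36**3*(1/862) = 46656*(1/862) = 23328/431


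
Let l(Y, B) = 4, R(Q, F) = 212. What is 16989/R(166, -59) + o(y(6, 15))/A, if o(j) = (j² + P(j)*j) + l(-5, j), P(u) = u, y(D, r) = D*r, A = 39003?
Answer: 666057215/8268636 ≈ 80.552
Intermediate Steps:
o(j) = 4 + 2*j² (o(j) = (j² + j*j) + 4 = (j² + j²) + 4 = 2*j² + 4 = 4 + 2*j²)
16989/R(166, -59) + o(y(6, 15))/A = 16989/212 + (4 + 2*(6*15)²)/39003 = 16989*(1/212) + (4 + 2*90²)*(1/39003) = 16989/212 + (4 + 2*8100)*(1/39003) = 16989/212 + (4 + 16200)*(1/39003) = 16989/212 + 16204*(1/39003) = 16989/212 + 16204/39003 = 666057215/8268636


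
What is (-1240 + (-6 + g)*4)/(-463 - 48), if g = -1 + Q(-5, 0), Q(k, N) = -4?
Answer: 1284/511 ≈ 2.5127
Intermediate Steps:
g = -5 (g = -1 - 4 = -5)
(-1240 + (-6 + g)*4)/(-463 - 48) = (-1240 + (-6 - 5)*4)/(-463 - 48) = (-1240 - 11*4)/(-511) = (-1240 - 44)*(-1/511) = -1284*(-1/511) = 1284/511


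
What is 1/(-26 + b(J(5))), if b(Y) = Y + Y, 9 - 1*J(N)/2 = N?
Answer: -⅒ ≈ -0.10000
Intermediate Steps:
J(N) = 18 - 2*N
b(Y) = 2*Y
1/(-26 + b(J(5))) = 1/(-26 + 2*(18 - 2*5)) = 1/(-26 + 2*(18 - 10)) = 1/(-26 + 2*8) = 1/(-26 + 16) = 1/(-10) = -⅒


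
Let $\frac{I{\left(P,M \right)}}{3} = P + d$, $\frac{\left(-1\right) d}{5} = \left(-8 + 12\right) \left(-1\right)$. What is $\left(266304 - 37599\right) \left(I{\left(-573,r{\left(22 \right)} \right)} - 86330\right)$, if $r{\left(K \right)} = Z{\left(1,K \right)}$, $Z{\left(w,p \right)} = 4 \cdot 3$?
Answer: $-20123524245$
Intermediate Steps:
$Z{\left(w,p \right)} = 12$
$d = 20$ ($d = - 5 \left(-8 + 12\right) \left(-1\right) = - 5 \cdot 4 \left(-1\right) = \left(-5\right) \left(-4\right) = 20$)
$r{\left(K \right)} = 12$
$I{\left(P,M \right)} = 60 + 3 P$ ($I{\left(P,M \right)} = 3 \left(P + 20\right) = 3 \left(20 + P\right) = 60 + 3 P$)
$\left(266304 - 37599\right) \left(I{\left(-573,r{\left(22 \right)} \right)} - 86330\right) = \left(266304 - 37599\right) \left(\left(60 + 3 \left(-573\right)\right) - 86330\right) = 228705 \left(\left(60 - 1719\right) - 86330\right) = 228705 \left(-1659 - 86330\right) = 228705 \left(-87989\right) = -20123524245$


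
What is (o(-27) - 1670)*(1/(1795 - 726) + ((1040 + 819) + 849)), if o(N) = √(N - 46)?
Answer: -4834404510/1069 + 2894853*I*√73/1069 ≈ -4.5224e+6 + 23137.0*I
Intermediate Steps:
o(N) = √(-46 + N)
(o(-27) - 1670)*(1/(1795 - 726) + ((1040 + 819) + 849)) = (√(-46 - 27) - 1670)*(1/(1795 - 726) + ((1040 + 819) + 849)) = (√(-73) - 1670)*(1/1069 + (1859 + 849)) = (I*√73 - 1670)*(1/1069 + 2708) = (-1670 + I*√73)*(2894853/1069) = -4834404510/1069 + 2894853*I*√73/1069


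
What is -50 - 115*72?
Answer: -8330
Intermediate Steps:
-50 - 115*72 = -50 - 8280 = -8330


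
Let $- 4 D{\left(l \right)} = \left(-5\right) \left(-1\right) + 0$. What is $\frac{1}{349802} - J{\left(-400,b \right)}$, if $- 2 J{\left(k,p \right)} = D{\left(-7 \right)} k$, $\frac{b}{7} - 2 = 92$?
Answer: $\frac{87450501}{349802} \approx 250.0$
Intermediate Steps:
$b = 658$ ($b = 14 + 7 \cdot 92 = 14 + 644 = 658$)
$D{\left(l \right)} = - \frac{5}{4}$ ($D{\left(l \right)} = - \frac{\left(-5\right) \left(-1\right) + 0}{4} = - \frac{5 + 0}{4} = \left(- \frac{1}{4}\right) 5 = - \frac{5}{4}$)
$J{\left(k,p \right)} = \frac{5 k}{8}$ ($J{\left(k,p \right)} = - \frac{\left(- \frac{5}{4}\right) k}{2} = \frac{5 k}{8}$)
$\frac{1}{349802} - J{\left(-400,b \right)} = \frac{1}{349802} - \frac{5}{8} \left(-400\right) = \frac{1}{349802} - -250 = \frac{1}{349802} + 250 = \frac{87450501}{349802}$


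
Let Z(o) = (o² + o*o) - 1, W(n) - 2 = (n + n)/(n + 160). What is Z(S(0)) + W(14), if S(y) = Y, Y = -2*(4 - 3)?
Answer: 797/87 ≈ 9.1609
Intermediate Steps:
W(n) = 2 + 2*n/(160 + n) (W(n) = 2 + (n + n)/(n + 160) = 2 + (2*n)/(160 + n) = 2 + 2*n/(160 + n))
Y = -2 (Y = -2*1 = -2)
S(y) = -2
Z(o) = -1 + 2*o² (Z(o) = (o² + o²) - 1 = 2*o² - 1 = -1 + 2*o²)
Z(S(0)) + W(14) = (-1 + 2*(-2)²) + 4*(80 + 14)/(160 + 14) = (-1 + 2*4) + 4*94/174 = (-1 + 8) + 4*(1/174)*94 = 7 + 188/87 = 797/87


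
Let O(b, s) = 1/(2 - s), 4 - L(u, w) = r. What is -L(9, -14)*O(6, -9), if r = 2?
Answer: -2/11 ≈ -0.18182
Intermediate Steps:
L(u, w) = 2 (L(u, w) = 4 - 1*2 = 4 - 2 = 2)
-L(9, -14)*O(6, -9) = -2*(-1/(-2 - 9)) = -2*(-1/(-11)) = -2*(-1*(-1/11)) = -2/11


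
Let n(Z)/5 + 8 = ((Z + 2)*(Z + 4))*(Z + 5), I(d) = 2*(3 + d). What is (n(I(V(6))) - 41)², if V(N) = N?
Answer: 2552169361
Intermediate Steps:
I(d) = 6 + 2*d
n(Z) = -40 + 5*(2 + Z)*(4 + Z)*(5 + Z) (n(Z) = -40 + 5*(((Z + 2)*(Z + 4))*(Z + 5)) = -40 + 5*(((2 + Z)*(4 + Z))*(5 + Z)) = -40 + 5*((2 + Z)*(4 + Z)*(5 + Z)) = -40 + 5*(2 + Z)*(4 + Z)*(5 + Z))
(n(I(V(6))) - 41)² = ((160 + 5*(6 + 2*6)³ + 55*(6 + 2*6)² + 190*(6 + 2*6)) - 41)² = ((160 + 5*(6 + 12)³ + 55*(6 + 12)² + 190*(6 + 12)) - 41)² = ((160 + 5*18³ + 55*18² + 190*18) - 41)² = ((160 + 5*5832 + 55*324 + 3420) - 41)² = ((160 + 29160 + 17820 + 3420) - 41)² = (50560 - 41)² = 50519² = 2552169361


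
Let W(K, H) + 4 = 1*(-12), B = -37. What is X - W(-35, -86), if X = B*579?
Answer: -21407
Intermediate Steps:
W(K, H) = -16 (W(K, H) = -4 + 1*(-12) = -4 - 12 = -16)
X = -21423 (X = -37*579 = -21423)
X - W(-35, -86) = -21423 - 1*(-16) = -21423 + 16 = -21407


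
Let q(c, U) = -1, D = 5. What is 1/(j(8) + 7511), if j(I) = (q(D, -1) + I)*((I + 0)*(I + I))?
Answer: 1/8407 ≈ 0.00011895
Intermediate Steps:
j(I) = 2*I**2*(-1 + I) (j(I) = (-1 + I)*((I + 0)*(I + I)) = (-1 + I)*(I*(2*I)) = (-1 + I)*(2*I**2) = 2*I**2*(-1 + I))
1/(j(8) + 7511) = 1/(2*8**2*(-1 + 8) + 7511) = 1/(2*64*7 + 7511) = 1/(896 + 7511) = 1/8407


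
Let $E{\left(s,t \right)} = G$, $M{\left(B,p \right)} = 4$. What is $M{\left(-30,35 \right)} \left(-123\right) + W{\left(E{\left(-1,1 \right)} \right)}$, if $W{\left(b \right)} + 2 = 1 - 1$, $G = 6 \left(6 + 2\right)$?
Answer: $-494$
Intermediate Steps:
$G = 48$ ($G = 6 \cdot 8 = 48$)
$E{\left(s,t \right)} = 48$
$W{\left(b \right)} = -2$ ($W{\left(b \right)} = -2 + \left(1 - 1\right) = -2 + 0 = -2$)
$M{\left(-30,35 \right)} \left(-123\right) + W{\left(E{\left(-1,1 \right)} \right)} = 4 \left(-123\right) - 2 = -492 - 2 = -494$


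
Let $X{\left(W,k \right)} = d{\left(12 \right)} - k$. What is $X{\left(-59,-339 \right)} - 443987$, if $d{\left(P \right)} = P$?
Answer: $-443636$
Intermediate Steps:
$X{\left(W,k \right)} = 12 - k$
$X{\left(-59,-339 \right)} - 443987 = \left(12 - -339\right) - 443987 = \left(12 + 339\right) - 443987 = 351 - 443987 = -443636$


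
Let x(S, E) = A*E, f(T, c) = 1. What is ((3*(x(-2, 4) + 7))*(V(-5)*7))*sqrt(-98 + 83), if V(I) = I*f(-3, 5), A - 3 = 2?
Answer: -2835*I*sqrt(15) ≈ -10980.0*I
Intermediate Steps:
A = 5 (A = 3 + 2 = 5)
V(I) = I (V(I) = I*1 = I)
x(S, E) = 5*E
((3*(x(-2, 4) + 7))*(V(-5)*7))*sqrt(-98 + 83) = ((3*(5*4 + 7))*(-5*7))*sqrt(-98 + 83) = ((3*(20 + 7))*(-35))*sqrt(-15) = ((3*27)*(-35))*(I*sqrt(15)) = (81*(-35))*(I*sqrt(15)) = -2835*I*sqrt(15)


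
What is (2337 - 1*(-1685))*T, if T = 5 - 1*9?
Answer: -16088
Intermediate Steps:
T = -4 (T = 5 - 9 = -4)
(2337 - 1*(-1685))*T = (2337 - 1*(-1685))*(-4) = (2337 + 1685)*(-4) = 4022*(-4) = -16088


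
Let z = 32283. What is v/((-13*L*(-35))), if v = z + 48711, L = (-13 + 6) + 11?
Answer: 40497/910 ≈ 44.502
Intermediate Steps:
L = 4 (L = -7 + 11 = 4)
v = 80994 (v = 32283 + 48711 = 80994)
v/((-13*L*(-35))) = 80994/((-13*4*(-35))) = 80994/((-52*(-35))) = 80994/1820 = 80994*(1/1820) = 40497/910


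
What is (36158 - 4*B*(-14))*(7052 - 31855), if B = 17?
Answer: -920439330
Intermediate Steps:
(36158 - 4*B*(-14))*(7052 - 31855) = (36158 - 4*17*(-14))*(7052 - 31855) = (36158 - 68*(-14))*(-24803) = (36158 + 952)*(-24803) = 37110*(-24803) = -920439330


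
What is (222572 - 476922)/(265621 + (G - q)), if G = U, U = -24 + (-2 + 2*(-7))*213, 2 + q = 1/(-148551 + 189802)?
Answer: -1049219185/1081564094 ≈ -0.97009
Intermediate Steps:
q = -82501/41251 (q = -2 + 1/(-148551 + 189802) = -2 + 1/41251 = -82501/41251 ≈ -2.0000)
U = -3432 (U = -24 + (-2 - 14)*213 = -24 - 16*213 = -24 - 3408 = -3432)
G = -3432
(222572 - 476922)/(265621 + (G - q)) = (222572 - 476922)/(265621 + (-3432 - 1*(-82501/41251))) = -254350/(265621 + (-3432 + 82501/41251)) = -254350/(265621 - 141490931/41251) = -254350/10815640940/41251 = -254350*41251/10815640940 = -1049219185/1081564094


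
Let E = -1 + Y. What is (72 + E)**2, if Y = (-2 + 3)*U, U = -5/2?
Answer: 18769/4 ≈ 4692.3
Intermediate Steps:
U = -5/2 (U = -5*1/2 = -5/2 ≈ -2.5000)
Y = -5/2 (Y = (-2 + 3)*(-5/2) = 1*(-5/2) = -5/2 ≈ -2.5000)
E = -7/2 (E = -1 - 5/2 = -7/2 ≈ -3.5000)
(72 + E)**2 = (72 - 7/2)**2 = (137/2)**2 = 18769/4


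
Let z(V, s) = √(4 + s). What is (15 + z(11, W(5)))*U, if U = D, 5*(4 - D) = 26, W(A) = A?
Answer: -108/5 ≈ -21.600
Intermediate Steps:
D = -6/5 (D = 4 - ⅕*26 = 4 - 26/5 = -6/5 ≈ -1.2000)
U = -6/5 ≈ -1.2000
(15 + z(11, W(5)))*U = (15 + √(4 + 5))*(-6/5) = (15 + √9)*(-6/5) = (15 + 3)*(-6/5) = 18*(-6/5) = -108/5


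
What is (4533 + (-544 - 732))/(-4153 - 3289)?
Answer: -3257/7442 ≈ -0.43765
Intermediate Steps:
(4533 + (-544 - 732))/(-4153 - 3289) = (4533 - 1276)/(-7442) = 3257*(-1/7442) = -3257/7442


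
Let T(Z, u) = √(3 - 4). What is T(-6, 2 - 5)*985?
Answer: 985*I ≈ 985.0*I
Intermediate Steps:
T(Z, u) = I (T(Z, u) = √(-1) = I)
T(-6, 2 - 5)*985 = I*985 = 985*I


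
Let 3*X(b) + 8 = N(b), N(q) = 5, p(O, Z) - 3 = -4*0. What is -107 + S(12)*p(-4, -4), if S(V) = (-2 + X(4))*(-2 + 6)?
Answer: -143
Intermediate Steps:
p(O, Z) = 3 (p(O, Z) = 3 - 4*0 = 3 + 0 = 3)
X(b) = -1 (X(b) = -8/3 + (⅓)*5 = -8/3 + 5/3 = -1)
S(V) = -12 (S(V) = (-2 - 1)*(-2 + 6) = -3*4 = -12)
-107 + S(12)*p(-4, -4) = -107 - 12*3 = -107 - 36 = -143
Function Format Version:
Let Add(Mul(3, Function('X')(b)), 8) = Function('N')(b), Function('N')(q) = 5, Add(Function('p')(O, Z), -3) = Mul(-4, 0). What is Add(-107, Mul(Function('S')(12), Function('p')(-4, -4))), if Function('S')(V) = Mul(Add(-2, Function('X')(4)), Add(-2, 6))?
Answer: -143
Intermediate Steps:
Function('p')(O, Z) = 3 (Function('p')(O, Z) = Add(3, Mul(-4, 0)) = Add(3, 0) = 3)
Function('X')(b) = -1 (Function('X')(b) = Add(Rational(-8, 3), Mul(Rational(1, 3), 5)) = Add(Rational(-8, 3), Rational(5, 3)) = -1)
Function('S')(V) = -12 (Function('S')(V) = Mul(Add(-2, -1), Add(-2, 6)) = Mul(-3, 4) = -12)
Add(-107, Mul(Function('S')(12), Function('p')(-4, -4))) = Add(-107, Mul(-12, 3)) = Add(-107, -36) = -143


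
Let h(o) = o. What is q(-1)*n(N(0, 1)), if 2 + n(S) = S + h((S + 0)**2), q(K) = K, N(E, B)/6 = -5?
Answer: -868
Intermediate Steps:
N(E, B) = -30 (N(E, B) = 6*(-5) = -30)
n(S) = -2 + S + S**2 (n(S) = -2 + (S + (S + 0)**2) = -2 + (S + S**2) = -2 + S + S**2)
q(-1)*n(N(0, 1)) = -(-2 - 30 + (-30)**2) = -(-2 - 30 + 900) = -1*868 = -868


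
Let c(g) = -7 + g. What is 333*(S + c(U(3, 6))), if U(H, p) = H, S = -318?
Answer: -107226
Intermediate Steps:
333*(S + c(U(3, 6))) = 333*(-318 + (-7 + 3)) = 333*(-318 - 4) = 333*(-322) = -107226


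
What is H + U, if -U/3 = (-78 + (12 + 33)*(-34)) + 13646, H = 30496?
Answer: -5618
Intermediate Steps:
U = -36114 (U = -3*((-78 + (12 + 33)*(-34)) + 13646) = -3*((-78 + 45*(-34)) + 13646) = -3*((-78 - 1530) + 13646) = -3*(-1608 + 13646) = -3*12038 = -36114)
H + U = 30496 - 36114 = -5618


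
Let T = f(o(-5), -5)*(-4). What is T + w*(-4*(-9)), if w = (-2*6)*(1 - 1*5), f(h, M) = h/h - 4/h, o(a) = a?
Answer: 8604/5 ≈ 1720.8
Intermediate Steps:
f(h, M) = 1 - 4/h
T = -36/5 (T = ((-4 - 5)/(-5))*(-4) = -⅕*(-9)*(-4) = (9/5)*(-4) = -36/5 ≈ -7.2000)
w = 48 (w = -12*(1 - 5) = -12*(-4) = 48)
T + w*(-4*(-9)) = -36/5 + 48*(-4*(-9)) = -36/5 + 48*36 = -36/5 + 1728 = 8604/5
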